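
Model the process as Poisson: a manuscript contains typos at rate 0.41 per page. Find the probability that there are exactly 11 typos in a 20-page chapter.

0.0776

Over the interval, μ = 0.41 × 20 = 8.2 (a 20-page chapter = 20 pages).
P(N = 11) = e^(−μ) μ^11/11! = e^(−8.2) · 8.2^11/39916800 ≈ 0.0776.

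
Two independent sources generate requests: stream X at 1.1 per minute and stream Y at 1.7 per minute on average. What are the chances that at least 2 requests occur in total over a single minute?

Independent Poisson processes superpose: combined rate λ = 1.1 + 1.7 = 2.8 per minute.
So μ = 2.8.
P(N ≥ 2) = 1 − P(N ≤ 1) ≈ 0.7689.

0.7689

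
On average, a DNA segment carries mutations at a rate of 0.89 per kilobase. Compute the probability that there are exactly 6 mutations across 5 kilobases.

0.1260

Over the interval, μ = 0.89 × 5 = 4.45 (5 kilobases).
P(N = 6) = e^(−μ) μ^6/6! = e^(−4.45) · 4.45^6/720 ≈ 0.1260.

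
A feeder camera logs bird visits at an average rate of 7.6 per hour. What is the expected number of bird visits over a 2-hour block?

15.2

E[N] = λt = 7.6 × 2 = 15.2 (a 2-hour block = 2 hours).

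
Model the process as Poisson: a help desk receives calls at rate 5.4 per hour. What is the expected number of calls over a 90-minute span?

E[N] = λt = 5.4 × 1.5 = 8.1 (a 90-minute span = 1.5 hours).

8.1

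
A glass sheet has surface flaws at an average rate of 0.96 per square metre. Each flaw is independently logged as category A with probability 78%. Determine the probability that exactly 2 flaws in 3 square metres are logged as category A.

Thinning: the flaws that are logged as category A themselves form a Poisson process with rate 0.78 × 0.96 = 0.7488 per square metre.
Over the interval, μ = 0.7488 × 3 = 2.2464 (3 square metres).
P(N = 2) = e^(−2.2464) · 2.2464^2/2! ≈ 0.2669.

0.2669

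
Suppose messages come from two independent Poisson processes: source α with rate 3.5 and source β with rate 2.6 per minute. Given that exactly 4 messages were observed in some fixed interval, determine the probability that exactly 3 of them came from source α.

Given the total, each event is independently from source α with probability p = λ_α/(λ_α+λ_β) = 3.5/6.1 ≈ 0.5738.
So K ~ Binomial(4, 3.5/6.1): P(K = 3) = C(4,3) · (3.5/6.1)^3 · (2.6/6.1)^1 ≈ 0.3220.

0.3220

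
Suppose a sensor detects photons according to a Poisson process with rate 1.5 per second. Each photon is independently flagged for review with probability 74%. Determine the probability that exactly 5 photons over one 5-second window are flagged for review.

Thinning: the photons that are flagged for review themselves form a Poisson process with rate 0.74 × 1.5 = 1.11 per second.
Over the interval, μ = 1.11 × 5 = 5.55 (a 5-second window = 5 seconds).
P(N = 5) = e^(−5.55) · 5.55^5/5! ≈ 0.1706.

0.1706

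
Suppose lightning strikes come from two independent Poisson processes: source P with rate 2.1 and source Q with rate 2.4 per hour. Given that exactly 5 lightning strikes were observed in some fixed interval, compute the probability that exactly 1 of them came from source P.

0.1888

Given the total, each event is independently from source P with probability p = λ_P/(λ_P+λ_Q) = 2.1/4.5 ≈ 0.4667.
So K ~ Binomial(5, 2.1/4.5): P(K = 1) = C(5,1) · (2.1/4.5)^1 · (2.4/4.5)^4 ≈ 0.1888.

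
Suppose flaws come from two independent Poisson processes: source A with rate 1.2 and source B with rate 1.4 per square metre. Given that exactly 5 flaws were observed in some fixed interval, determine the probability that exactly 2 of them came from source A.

Given the total, each event is independently from source A with probability p = λ_A/(λ_A+λ_B) = 1.2/2.6 ≈ 0.4615.
So K ~ Binomial(5, 1.2/2.6): P(K = 2) = C(5,2) · (1.2/2.6)^2 · (1.4/2.6)^3 ≈ 0.3326.

0.3326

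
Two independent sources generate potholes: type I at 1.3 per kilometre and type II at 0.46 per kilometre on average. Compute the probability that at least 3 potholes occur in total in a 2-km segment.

Independent Poisson processes superpose: combined rate λ = 1.3 + 0.46 = 1.76 per kilometre.
Over the interval, μ = 1.76 × 2 = 3.52 (a 2-km segment = 2 kilometres).
P(N ≥ 3) = 1 − P(N ≤ 2) ≈ 0.6828.

0.6828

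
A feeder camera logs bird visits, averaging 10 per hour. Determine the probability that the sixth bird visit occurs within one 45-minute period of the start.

0.7586

Over the interval, μ = 10 × 0.75 = 7.5 (a 45-minute period = 0.75 hours).
The sixth arrival falls in the interval iff at least 6 events occur there: P(S_6 ≤ t) = P(N ≥ 6) = 1 − P(N ≤ 5) ≈ 0.7586.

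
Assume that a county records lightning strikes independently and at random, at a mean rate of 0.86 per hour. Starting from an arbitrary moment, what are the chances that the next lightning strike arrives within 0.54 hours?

0.3715

Inter-arrival times are exponential with rate λ = 0.86 per hour.
P(T ≤ 0.54) = 1 − e^(−λt) = 1 − e^(−0.86 × 0.54) = 1 − e^(−0.4644) ≈ 0.3715.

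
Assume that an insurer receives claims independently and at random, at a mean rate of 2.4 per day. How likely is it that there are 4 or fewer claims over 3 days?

Over the interval, μ = 2.4 × 3 = 7.2 (3 days).
P(N ≤ 4) = Σ_{j=0}^{4} e^(−μ) μ^j/j! ≈ 0.1555.

0.1555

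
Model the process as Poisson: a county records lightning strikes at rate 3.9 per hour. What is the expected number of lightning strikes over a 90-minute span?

E[N] = λt = 3.9 × 1.5 = 5.85 (a 90-minute span = 1.5 hours).

5.85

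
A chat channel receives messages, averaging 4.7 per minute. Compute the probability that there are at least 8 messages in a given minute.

With mean μ = 4.7 per minute,
P(N ≥ 8) = 1 − P(N ≤ 7) = 1 − Σ_{j=0}^{7} e^(−μ) μ^j/j! ≈ 0.1040.

0.1040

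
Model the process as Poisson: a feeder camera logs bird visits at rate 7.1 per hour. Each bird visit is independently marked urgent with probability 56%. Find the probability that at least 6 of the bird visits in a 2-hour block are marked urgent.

Thinning: the bird visits that are marked urgent themselves form a Poisson process with rate 0.56 × 7.1 = 3.976 per hour.
Over the interval, μ = 3.976 × 2 = 7.952 (a 2-hour block = 2 hours).
P(N ≥ 6) = 1 − P(N ≤ 5) ≈ 0.8043.

0.8043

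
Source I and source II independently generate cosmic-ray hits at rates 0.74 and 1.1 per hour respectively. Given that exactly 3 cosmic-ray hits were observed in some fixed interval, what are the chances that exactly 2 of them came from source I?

0.2901

Given the total, each event is independently from source I with probability p = λ_I/(λ_I+λ_II) = 0.74/1.84 ≈ 0.4022.
So K ~ Binomial(3, 0.74/1.84): P(K = 2) = C(3,2) · (0.74/1.84)^2 · (1.1/1.84)^1 ≈ 0.2901.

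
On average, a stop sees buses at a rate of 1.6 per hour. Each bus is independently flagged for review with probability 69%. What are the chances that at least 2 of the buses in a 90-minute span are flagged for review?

Thinning: the buses that are flagged for review themselves form a Poisson process with rate 0.69 × 1.6 = 1.104 per hour.
Over the interval, μ = 1.104 × 1.5 = 1.656 (a 90-minute span = 1.5 hours).
P(N ≥ 2) = 1 − P(N ≤ 1) ≈ 0.4930.

0.4930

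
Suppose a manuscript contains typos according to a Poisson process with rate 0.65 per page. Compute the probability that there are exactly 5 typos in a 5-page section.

0.1172

Over the interval, μ = 0.65 × 5 = 3.25 (a 5-page section = 5 pages).
P(N = 5) = e^(−μ) μ^5/5! = e^(−3.25) · 3.25^5/120 ≈ 0.1172.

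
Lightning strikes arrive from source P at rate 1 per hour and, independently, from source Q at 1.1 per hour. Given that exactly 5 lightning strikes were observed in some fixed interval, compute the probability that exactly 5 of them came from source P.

Given the total, each event is independently from source P with probability p = λ_P/(λ_P+λ_Q) = 1/2.1 ≈ 0.4762.
So K ~ Binomial(5, 1/2.1): P(K = 5) = C(5,5) · (1/2.1)^5 · (1.1/2.1)^0 ≈ 0.0245.

0.0245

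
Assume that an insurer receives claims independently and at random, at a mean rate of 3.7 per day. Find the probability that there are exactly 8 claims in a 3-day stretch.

Over the interval, μ = 3.7 × 3 = 11.1 (a 3-day stretch = 3 days).
P(N = 8) = e^(−μ) μ^8/8! = e^(−11.1) · 11.1^8/40320 ≈ 0.0864.

0.0864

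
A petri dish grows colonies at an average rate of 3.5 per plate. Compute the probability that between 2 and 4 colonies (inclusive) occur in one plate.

0.5896

With mean μ = 3.5 per plate,
P(2 ≤ N ≤ 4) = Σ_{j=2}^{4} e^(−3.5) · 3.5^j/j! ≈ 0.5896.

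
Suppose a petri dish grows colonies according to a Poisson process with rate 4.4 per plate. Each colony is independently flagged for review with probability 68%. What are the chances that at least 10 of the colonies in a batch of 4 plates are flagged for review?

Thinning: the colonies that are flagged for review themselves form a Poisson process with rate 0.68 × 4.4 = 2.992 per plate.
Over the interval, μ = 2.992 × 4 = 11.968 (a batch of 4 plates = 4 plates).
P(N ≥ 10) = 1 − P(N ≤ 9) ≈ 0.7548.

0.7548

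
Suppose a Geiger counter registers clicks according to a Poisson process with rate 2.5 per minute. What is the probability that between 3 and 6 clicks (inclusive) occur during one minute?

With mean μ = 2.5 per minute,
P(3 ≤ N ≤ 6) = Σ_{j=3}^{6} e^(−2.5) · 2.5^j/j! ≈ 0.4420.

0.4420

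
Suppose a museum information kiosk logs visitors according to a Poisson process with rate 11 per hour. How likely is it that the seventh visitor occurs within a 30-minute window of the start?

0.3140

Over the interval, μ = 11 × 0.5 = 5.5 (a 30-minute window = 0.5 hours).
The seventh arrival falls in the interval iff at least 7 events occur there: P(S_7 ≤ t) = P(N ≥ 7) = 1 − P(N ≤ 6) ≈ 0.3140.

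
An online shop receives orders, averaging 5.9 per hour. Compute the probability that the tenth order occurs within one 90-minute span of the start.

Over the interval, μ = 5.9 × 1.5 = 8.85 (a 90-minute span = 1.5 hours).
The tenth arrival falls in the interval iff at least 10 events occur there: P(S_10 ≤ t) = P(N ≥ 10) = 1 − P(N ≤ 9) ≈ 0.3928.

0.3928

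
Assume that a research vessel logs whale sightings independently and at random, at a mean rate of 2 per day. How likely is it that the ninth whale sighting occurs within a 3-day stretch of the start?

0.1528

Over the interval, μ = 2 × 3 = 6 (a 3-day stretch = 3 days).
The ninth arrival falls in the interval iff at least 9 events occur there: P(S_9 ≤ t) = P(N ≥ 9) = 1 − P(N ≤ 8) ≈ 0.1528.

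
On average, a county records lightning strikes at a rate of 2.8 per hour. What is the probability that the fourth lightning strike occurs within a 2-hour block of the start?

0.8094

Over the interval, μ = 2.8 × 2 = 5.6 (a 2-hour block = 2 hours).
The fourth arrival falls in the interval iff at least 4 events occur there: P(S_4 ≤ t) = P(N ≥ 4) = 1 − P(N ≤ 3) ≈ 0.8094.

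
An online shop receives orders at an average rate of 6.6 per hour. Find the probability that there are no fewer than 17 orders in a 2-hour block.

0.1792

Over the interval, μ = 6.6 × 2 = 13.2 (a 2-hour block = 2 hours).
P(N ≥ 17) = 1 − P(N ≤ 16) = 1 − Σ_{j=0}^{16} e^(−μ) μ^j/j! ≈ 0.1792.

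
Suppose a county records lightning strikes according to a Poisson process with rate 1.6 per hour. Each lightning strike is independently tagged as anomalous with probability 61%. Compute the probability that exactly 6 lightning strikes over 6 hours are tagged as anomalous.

Thinning: the lightning strikes that are tagged as anomalous themselves form a Poisson process with rate 0.61 × 1.6 = 0.976 per hour.
Over the interval, μ = 0.976 × 6 = 5.856 (6 hours).
P(N = 6) = e^(−5.856) · 5.856^6/6! ≈ 0.1603.

0.1603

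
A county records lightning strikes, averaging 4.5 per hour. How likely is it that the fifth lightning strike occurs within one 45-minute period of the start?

Over the interval, μ = 4.5 × 0.75 = 3.375 (a 45-minute period = 0.75 hours).
The fifth arrival falls in the interval iff at least 5 events occur there: P(S_5 ≤ t) = P(N ≥ 5) = 1 − P(N ≤ 4) ≈ 0.2512.

0.2512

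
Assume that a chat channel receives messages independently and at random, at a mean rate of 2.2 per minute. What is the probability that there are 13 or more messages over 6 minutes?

0.5587

Over the interval, μ = 2.2 × 6 = 13.2 (6 minutes).
P(N ≥ 13) = 1 − P(N ≤ 12) = 1 − Σ_{j=0}^{12} e^(−μ) μ^j/j! ≈ 0.5587.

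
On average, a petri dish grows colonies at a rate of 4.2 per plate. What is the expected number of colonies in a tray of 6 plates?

25.2

E[N] = λt = 4.2 × 6 = 25.2 (a tray of 6 plates = 6 plates).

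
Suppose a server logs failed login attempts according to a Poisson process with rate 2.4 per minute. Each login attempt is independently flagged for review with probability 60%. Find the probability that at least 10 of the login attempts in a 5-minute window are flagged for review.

Thinning: the login attempts that are flagged for review themselves form a Poisson process with rate 0.6 × 2.4 = 1.44 per minute.
Over the interval, μ = 1.44 × 5 = 7.2 (a 5-minute window = 5 minutes).
P(N ≥ 10) = 1 − P(N ≤ 9) ≈ 0.1904.

0.1904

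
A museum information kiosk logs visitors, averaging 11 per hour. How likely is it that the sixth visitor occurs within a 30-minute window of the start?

Over the interval, μ = 11 × 0.5 = 5.5 (a 30-minute window = 0.5 hours).
The sixth arrival falls in the interval iff at least 6 events occur there: P(S_6 ≤ t) = P(N ≥ 6) = 1 − P(N ≤ 5) ≈ 0.4711.

0.4711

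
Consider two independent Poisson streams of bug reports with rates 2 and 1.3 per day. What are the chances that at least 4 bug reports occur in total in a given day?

0.4197

Independent Poisson processes superpose: combined rate λ = 2 + 1.3 = 3.3 per day.
So μ = 3.3.
P(N ≥ 4) = 1 − P(N ≤ 3) ≈ 0.4197.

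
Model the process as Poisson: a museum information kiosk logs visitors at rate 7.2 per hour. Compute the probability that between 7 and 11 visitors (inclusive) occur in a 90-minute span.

0.5159

Over the interval, μ = 7.2 × 1.5 = 10.8 (a 90-minute span = 1.5 hours).
P(7 ≤ N ≤ 11) = Σ_{j=7}^{11} e^(−10.8) · 10.8^j/j! ≈ 0.5159.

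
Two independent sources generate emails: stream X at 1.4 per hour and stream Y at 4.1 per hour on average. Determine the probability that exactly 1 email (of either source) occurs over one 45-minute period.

0.0667

Independent Poisson processes superpose: combined rate λ = 1.4 + 4.1 = 5.5 per hour.
Over the interval, μ = 5.5 × 0.75 = 4.125 (a 45-minute period = 0.75 hours).
P(N = 1) = e^(−4.125) · 4.125^1/1! ≈ 0.0667.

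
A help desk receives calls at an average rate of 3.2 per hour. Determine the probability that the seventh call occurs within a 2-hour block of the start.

Over the interval, μ = 3.2 × 2 = 6.4 (a 2-hour block = 2 hours).
The seventh arrival falls in the interval iff at least 7 events occur there: P(S_7 ≤ t) = P(N ≥ 7) = 1 − P(N ≤ 6) ≈ 0.4577.

0.4577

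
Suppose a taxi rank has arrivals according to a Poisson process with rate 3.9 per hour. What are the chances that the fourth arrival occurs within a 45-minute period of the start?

0.3360

Over the interval, μ = 3.9 × 0.75 = 2.925 (a 45-minute period = 0.75 hours).
The fourth arrival falls in the interval iff at least 4 events occur there: P(S_4 ≤ t) = P(N ≥ 4) = 1 − P(N ≤ 3) ≈ 0.3360.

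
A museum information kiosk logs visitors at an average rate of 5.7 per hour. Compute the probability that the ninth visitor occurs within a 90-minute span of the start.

Over the interval, μ = 5.7 × 1.5 = 8.55 (a 90-minute span = 1.5 hours).
The ninth arrival falls in the interval iff at least 9 events occur there: P(S_9 ≤ t) = P(N ≥ 9) = 1 − P(N ≤ 8) ≈ 0.4838.

0.4838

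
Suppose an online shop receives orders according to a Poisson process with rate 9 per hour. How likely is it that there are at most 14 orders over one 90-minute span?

Over the interval, μ = 9 × 1.5 = 13.5 (a 90-minute span = 1.5 hours).
P(N ≤ 14) = Σ_{j=0}^{14} e^(−μ) μ^j/j! ≈ 0.6233.

0.6233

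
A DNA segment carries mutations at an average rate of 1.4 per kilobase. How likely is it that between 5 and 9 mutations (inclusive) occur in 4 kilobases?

0.5987

Over the interval, μ = 1.4 × 4 = 5.6 (4 kilobases).
P(5 ≤ N ≤ 9) = Σ_{j=5}^{9} e^(−5.6) · 5.6^j/j! ≈ 0.5987.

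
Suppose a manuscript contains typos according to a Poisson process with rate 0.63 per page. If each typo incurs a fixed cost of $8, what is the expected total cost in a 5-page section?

E[N] = 0.63 × 5 = 3.15 (a 5-page section = 5 pages); E[cost] = 3.15 × $8 = $25.2.

$25.2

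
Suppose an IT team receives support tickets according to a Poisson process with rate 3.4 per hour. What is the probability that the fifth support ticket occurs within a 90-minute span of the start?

0.5769

Over the interval, μ = 3.4 × 1.5 = 5.1 (a 90-minute span = 1.5 hours).
The fifth arrival falls in the interval iff at least 5 events occur there: P(S_5 ≤ t) = P(N ≥ 5) = 1 − P(N ≤ 4) ≈ 0.5769.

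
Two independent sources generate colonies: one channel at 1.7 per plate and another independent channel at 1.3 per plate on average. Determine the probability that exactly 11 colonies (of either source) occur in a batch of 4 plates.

Independent Poisson processes superpose: combined rate λ = 1.7 + 1.3 = 3 per plate.
Over the interval, μ = 3 × 4 = 12 (a batch of 4 plates = 4 plates).
P(N = 11) = e^(−12) · 12^11/11! ≈ 0.1144.

0.1144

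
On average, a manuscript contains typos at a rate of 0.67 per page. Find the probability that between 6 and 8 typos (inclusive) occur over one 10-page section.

0.4266

Over the interval, μ = 0.67 × 10 = 6.7 (a 10-page section = 10 pages).
P(6 ≤ N ≤ 8) = Σ_{j=6}^{8} e^(−6.7) · 6.7^j/j! ≈ 0.4266.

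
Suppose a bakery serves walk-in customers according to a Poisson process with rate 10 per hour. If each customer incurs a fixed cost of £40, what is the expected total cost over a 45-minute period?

E[N] = 10 × 0.75 = 7.5 (a 45-minute period = 0.75 hours); E[cost] = 7.5 × £40 = £300.

£300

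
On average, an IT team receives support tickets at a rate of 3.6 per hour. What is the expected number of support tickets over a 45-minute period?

2.7

E[N] = λt = 3.6 × 0.75 = 2.7 (a 45-minute period = 0.75 hours).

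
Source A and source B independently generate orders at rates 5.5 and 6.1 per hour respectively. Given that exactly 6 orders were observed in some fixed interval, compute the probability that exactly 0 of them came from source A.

Given the total, each event is independently from source A with probability p = λ_A/(λ_A+λ_B) = 5.5/11.6 ≈ 0.4741.
So K ~ Binomial(6, 5.5/11.6): P(K = 0) = C(6,0) · (5.5/11.6)^0 · (6.1/11.6)^6 ≈ 0.0211.

0.0211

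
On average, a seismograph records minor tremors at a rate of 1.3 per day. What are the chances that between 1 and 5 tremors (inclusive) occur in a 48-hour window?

Over the interval, μ = 1.3 × 2 = 2.6 (a 48-hour window = 2 days).
P(1 ≤ N ≤ 5) = Σ_{j=1}^{5} e^(−2.6) · 2.6^j/j! ≈ 0.8767.

0.8767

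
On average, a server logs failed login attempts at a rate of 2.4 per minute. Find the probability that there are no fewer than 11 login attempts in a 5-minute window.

Over the interval, μ = 2.4 × 5 = 12 (a 5-minute window = 5 minutes).
P(N ≥ 11) = 1 − P(N ≤ 10) = 1 − Σ_{j=0}^{10} e^(−μ) μ^j/j! ≈ 0.6528.

0.6528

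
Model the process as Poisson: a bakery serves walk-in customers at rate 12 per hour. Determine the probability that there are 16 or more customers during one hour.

With mean μ = 12 per hour,
P(N ≥ 16) = 1 − P(N ≤ 15) = 1 − Σ_{j=0}^{15} e^(−μ) μ^j/j! ≈ 0.1556.

0.1556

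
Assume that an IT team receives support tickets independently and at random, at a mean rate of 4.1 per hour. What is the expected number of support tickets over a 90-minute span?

6.15

E[N] = λt = 4.1 × 1.5 = 6.15 (a 90-minute span = 1.5 hours).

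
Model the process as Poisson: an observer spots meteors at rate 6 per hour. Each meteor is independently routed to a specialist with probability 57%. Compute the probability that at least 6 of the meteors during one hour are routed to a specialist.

0.1320

Thinning: the meteors that are routed to a specialist themselves form a Poisson process with rate 0.57 × 6 = 3.42 per hour.
So μ = 3.42.
P(N ≥ 6) = 1 − P(N ≤ 5) ≈ 0.1320.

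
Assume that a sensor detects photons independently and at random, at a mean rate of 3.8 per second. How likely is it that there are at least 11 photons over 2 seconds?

0.1465

Over the interval, μ = 3.8 × 2 = 7.6 (2 seconds).
P(N ≥ 11) = 1 − P(N ≤ 10) = 1 − Σ_{j=0}^{10} e^(−μ) μ^j/j! ≈ 0.1465.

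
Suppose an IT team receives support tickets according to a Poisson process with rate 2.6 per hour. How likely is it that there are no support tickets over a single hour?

0.0743

With mean μ = 2.6 per hour,
P(N = 0) = e^(−μ) μ^0/0! = e^(−2.6) · 2.6^0/1 ≈ 0.0743.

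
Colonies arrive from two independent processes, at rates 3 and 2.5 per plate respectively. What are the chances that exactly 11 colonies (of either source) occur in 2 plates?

0.1194

Independent Poisson processes superpose: combined rate λ = 3 + 2.5 = 5.5 per plate.
Over the interval, μ = 5.5 × 2 = 11 (2 plates).
P(N = 11) = e^(−11) · 11^11/11! ≈ 0.1194.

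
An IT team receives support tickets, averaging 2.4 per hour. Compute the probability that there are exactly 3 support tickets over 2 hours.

Over the interval, μ = 2.4 × 2 = 4.8 (2 hours).
P(N = 3) = e^(−μ) μ^3/3! = e^(−4.8) · 4.8^3/6 ≈ 0.1517.

0.1517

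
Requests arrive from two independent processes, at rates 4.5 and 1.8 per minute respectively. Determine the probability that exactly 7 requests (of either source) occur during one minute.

Independent Poisson processes superpose: combined rate λ = 4.5 + 1.8 = 6.3 per minute.
So μ = 6.3.
P(N = 7) = e^(−6.3) · 6.3^7/7! ≈ 0.1435.

0.1435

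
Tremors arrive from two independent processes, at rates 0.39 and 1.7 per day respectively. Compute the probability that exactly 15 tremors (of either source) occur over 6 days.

Independent Poisson processes superpose: combined rate λ = 0.39 + 1.7 = 2.09 per day.
Over the interval, μ = 2.09 × 6 = 12.54 (6 days).
P(N = 15) = e^(−12.54) · 12.54^15/15! ≈ 0.0816.

0.0816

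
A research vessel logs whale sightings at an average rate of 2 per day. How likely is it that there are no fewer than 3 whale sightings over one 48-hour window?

0.7619

Over the interval, μ = 2 × 2 = 4 (a 48-hour window = 2 days).
P(N ≥ 3) = 1 − P(N ≤ 2) = 1 − Σ_{j=0}^{2} e^(−μ) μ^j/j! ≈ 0.7619.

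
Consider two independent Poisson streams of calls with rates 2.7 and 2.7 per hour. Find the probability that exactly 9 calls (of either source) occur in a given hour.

0.0486

Independent Poisson processes superpose: combined rate λ = 2.7 + 2.7 = 5.4 per hour.
So μ = 5.4.
P(N = 9) = e^(−5.4) · 5.4^9/9! ≈ 0.0486.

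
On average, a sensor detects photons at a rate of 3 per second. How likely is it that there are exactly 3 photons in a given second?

With mean μ = 3 per second,
P(N = 3) = e^(−μ) μ^3/3! = e^(−3) · 3^3/6 ≈ 0.2240.

0.2240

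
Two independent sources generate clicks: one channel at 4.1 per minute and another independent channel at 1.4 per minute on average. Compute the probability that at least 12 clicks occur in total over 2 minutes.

0.4207

Independent Poisson processes superpose: combined rate λ = 4.1 + 1.4 = 5.5 per minute.
Over the interval, μ = 5.5 × 2 = 11 (2 minutes).
P(N ≥ 12) = 1 − P(N ≤ 11) ≈ 0.4207.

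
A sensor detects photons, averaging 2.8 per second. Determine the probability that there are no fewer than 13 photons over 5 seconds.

0.6415

Over the interval, μ = 2.8 × 5 = 14 (5 seconds).
P(N ≥ 13) = 1 − P(N ≤ 12) = 1 − Σ_{j=0}^{12} e^(−μ) μ^j/j! ≈ 0.6415.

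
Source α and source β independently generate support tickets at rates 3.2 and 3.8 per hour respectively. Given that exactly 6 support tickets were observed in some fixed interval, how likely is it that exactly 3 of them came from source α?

0.3057

Given the total, each event is independently from source α with probability p = λ_α/(λ_α+λ_β) = 3.2/7 ≈ 0.4571.
So K ~ Binomial(6, 3.2/7): P(K = 3) = C(6,3) · (3.2/7)^3 · (3.8/7)^3 ≈ 0.3057.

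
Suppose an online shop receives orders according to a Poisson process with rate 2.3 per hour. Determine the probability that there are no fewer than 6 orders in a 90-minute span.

0.1358

Over the interval, μ = 2.3 × 1.5 = 3.45 (a 90-minute span = 1.5 hours).
P(N ≥ 6) = 1 − P(N ≤ 5) = 1 − Σ_{j=0}^{5} e^(−μ) μ^j/j! ≈ 0.1358.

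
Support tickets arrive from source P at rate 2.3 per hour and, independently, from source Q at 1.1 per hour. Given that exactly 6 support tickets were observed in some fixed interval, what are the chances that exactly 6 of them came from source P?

0.0958

Given the total, each event is independently from source P with probability p = λ_P/(λ_P+λ_Q) = 2.3/3.4 ≈ 0.6765.
So K ~ Binomial(6, 2.3/3.4): P(K = 6) = C(6,6) · (2.3/3.4)^6 · (1.1/3.4)^0 ≈ 0.0958.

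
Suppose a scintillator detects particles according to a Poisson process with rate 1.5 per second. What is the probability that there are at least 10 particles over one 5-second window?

0.2236

Over the interval, μ = 1.5 × 5 = 7.5 (a 5-second window = 5 seconds).
P(N ≥ 10) = 1 − P(N ≤ 9) = 1 − Σ_{j=0}^{9} e^(−μ) μ^j/j! ≈ 0.2236.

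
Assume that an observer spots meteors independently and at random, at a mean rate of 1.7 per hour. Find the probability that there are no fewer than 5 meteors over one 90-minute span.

Over the interval, μ = 1.7 × 1.5 = 2.55 (a 90-minute span = 1.5 hours).
P(N ≥ 5) = 1 − P(N ≤ 4) = 1 − Σ_{j=0}^{4} e^(−μ) μ^j/j! ≈ 0.1156.

0.1156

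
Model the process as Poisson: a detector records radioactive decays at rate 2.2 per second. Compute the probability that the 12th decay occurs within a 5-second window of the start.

Over the interval, μ = 2.2 × 5 = 11 (a 5-second window = 5 seconds).
The 12th arrival falls in the interval iff at least 12 events occur there: P(S_12 ≤ t) = P(N ≥ 12) = 1 − P(N ≤ 11) ≈ 0.4207.

0.4207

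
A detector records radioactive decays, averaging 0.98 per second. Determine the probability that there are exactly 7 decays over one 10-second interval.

Over the interval, μ = 0.98 × 10 = 9.8 (a 10-second interval = 10 seconds).
P(N = 7) = e^(−μ) μ^7/7! = e^(−9.8) · 9.8^7/5040 ≈ 0.0955.

0.0955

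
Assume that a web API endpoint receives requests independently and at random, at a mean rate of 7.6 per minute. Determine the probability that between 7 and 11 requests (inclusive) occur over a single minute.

With mean μ = 7.6 per minute,
P(7 ≤ N ≤ 11) = Σ_{j=7}^{11} e^(−7.6) · 7.6^j/j! ≈ 0.5501.

0.5501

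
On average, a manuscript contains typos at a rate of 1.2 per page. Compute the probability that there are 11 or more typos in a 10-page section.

Over the interval, μ = 1.2 × 10 = 12 (a 10-page section = 10 pages).
P(N ≥ 11) = 1 − P(N ≤ 10) = 1 − Σ_{j=0}^{10} e^(−μ) μ^j/j! ≈ 0.6528.

0.6528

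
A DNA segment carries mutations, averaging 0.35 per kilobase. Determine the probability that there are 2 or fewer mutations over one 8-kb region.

Over the interval, μ = 0.35 × 8 = 2.8 (an 8-kb region = 8 kilobases).
P(N ≤ 2) = Σ_{j=0}^{2} e^(−μ) μ^j/j! ≈ 0.4695.

0.4695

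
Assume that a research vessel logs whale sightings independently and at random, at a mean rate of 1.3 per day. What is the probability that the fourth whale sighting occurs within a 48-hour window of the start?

Over the interval, μ = 1.3 × 2 = 2.6 (a 48-hour window = 2 days).
The fourth arrival falls in the interval iff at least 4 events occur there: P(S_4 ≤ t) = P(N ≥ 4) = 1 − P(N ≤ 3) ≈ 0.2640.

0.2640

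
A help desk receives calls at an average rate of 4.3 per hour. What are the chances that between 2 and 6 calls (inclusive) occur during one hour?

0.7839

With mean μ = 4.3 per hour,
P(2 ≤ N ≤ 6) = Σ_{j=2}^{6} e^(−4.3) · 4.3^j/j! ≈ 0.7839.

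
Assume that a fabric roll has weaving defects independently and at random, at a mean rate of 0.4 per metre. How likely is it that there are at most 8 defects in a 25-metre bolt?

0.3328

Over the interval, μ = 0.4 × 25 = 10 (a 25-metre bolt = 25 metres).
P(N ≤ 8) = Σ_{j=0}^{8} e^(−μ) μ^j/j! ≈ 0.3328.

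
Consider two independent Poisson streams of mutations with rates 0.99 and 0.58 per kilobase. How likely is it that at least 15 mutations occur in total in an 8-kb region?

Independent Poisson processes superpose: combined rate λ = 0.99 + 0.58 = 1.57 per kilobase.
Over the interval, μ = 1.57 × 8 = 12.56 (an 8-kb region = 8 kilobases).
P(N ≥ 15) = 1 − P(N ≤ 14) ≈ 0.2808.

0.2808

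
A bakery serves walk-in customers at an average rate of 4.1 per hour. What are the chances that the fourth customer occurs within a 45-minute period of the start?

0.3696

Over the interval, μ = 4.1 × 0.75 = 3.075 (a 45-minute period = 0.75 hours).
The fourth arrival falls in the interval iff at least 4 events occur there: P(S_4 ≤ t) = P(N ≥ 4) = 1 − P(N ≤ 3) ≈ 0.3696.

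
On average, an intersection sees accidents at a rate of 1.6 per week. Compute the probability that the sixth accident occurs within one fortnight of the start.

0.1054

Over the interval, μ = 1.6 × 2 = 3.2 (a fortnight = 2 weeks).
The sixth arrival falls in the interval iff at least 6 events occur there: P(S_6 ≤ t) = P(N ≥ 6) = 1 − P(N ≤ 5) ≈ 0.1054.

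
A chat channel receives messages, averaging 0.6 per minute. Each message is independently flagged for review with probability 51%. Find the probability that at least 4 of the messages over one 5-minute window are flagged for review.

0.0695

Thinning: the messages that are flagged for review themselves form a Poisson process with rate 0.51 × 0.6 = 0.306 per minute.
Over the interval, μ = 0.306 × 5 = 1.53 (a 5-minute window = 5 minutes).
P(N ≥ 4) = 1 − P(N ≤ 3) ≈ 0.0695.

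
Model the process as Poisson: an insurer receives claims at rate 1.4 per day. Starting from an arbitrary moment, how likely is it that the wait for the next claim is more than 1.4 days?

0.1409

The wait for the next event is exponential with rate λ = 1.4 per day.
P(T > 1.4) = e^(−λt) = e^(−1.4 × 1.4) = e^(−1.96) ≈ 0.1409.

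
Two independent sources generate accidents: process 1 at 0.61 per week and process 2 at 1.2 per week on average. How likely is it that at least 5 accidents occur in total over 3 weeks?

0.6315

Independent Poisson processes superpose: combined rate λ = 0.61 + 1.2 = 1.81 per week.
Over the interval, μ = 1.81 × 3 = 5.43 (3 weeks).
P(N ≥ 5) = 1 − P(N ≤ 4) ≈ 0.6315.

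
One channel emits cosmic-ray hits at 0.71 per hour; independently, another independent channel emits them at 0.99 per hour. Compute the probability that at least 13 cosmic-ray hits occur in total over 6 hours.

Independent Poisson processes superpose: combined rate λ = 0.71 + 0.99 = 1.7 per hour.
Over the interval, μ = 1.7 × 6 = 10.2 (6 hours).
P(N ≥ 13) = 1 − P(N ≤ 12) ≈ 0.2278.

0.2278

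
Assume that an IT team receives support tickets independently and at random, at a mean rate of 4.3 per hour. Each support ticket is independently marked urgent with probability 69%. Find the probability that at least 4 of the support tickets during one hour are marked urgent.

Thinning: the support tickets that are marked urgent themselves form a Poisson process with rate 0.69 × 4.3 = 2.967 per hour.
So μ = 2.967.
P(N ≥ 4) = 1 − P(N ≤ 3) ≈ 0.3454.

0.3454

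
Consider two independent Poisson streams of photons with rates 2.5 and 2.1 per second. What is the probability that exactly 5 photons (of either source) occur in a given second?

Independent Poisson processes superpose: combined rate λ = 2.5 + 2.1 = 4.6 per second.
So μ = 4.6.
P(N = 5) = e^(−4.6) · 4.6^5/5! ≈ 0.1725.

0.1725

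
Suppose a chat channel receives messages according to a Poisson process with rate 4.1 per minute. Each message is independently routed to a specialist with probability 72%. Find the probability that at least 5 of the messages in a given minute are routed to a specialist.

Thinning: the messages that are routed to a specialist themselves form a Poisson process with rate 0.72 × 4.1 = 2.952 per minute.
So μ = 2.952.
P(N ≥ 5) = 1 − P(N ≤ 4) ≈ 0.1767.

0.1767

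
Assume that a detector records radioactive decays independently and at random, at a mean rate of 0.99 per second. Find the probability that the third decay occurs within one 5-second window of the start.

Over the interval, μ = 0.99 × 5 = 4.95 (a 5-second window = 5 seconds).
The third arrival falls in the interval iff at least 3 events occur there: P(S_3 ≤ t) = P(N ≥ 3) = 1 − P(N ≤ 2) ≈ 0.8711.

0.8711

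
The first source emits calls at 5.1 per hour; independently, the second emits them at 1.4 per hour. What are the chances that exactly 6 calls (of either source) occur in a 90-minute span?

Independent Poisson processes superpose: combined rate λ = 5.1 + 1.4 = 6.5 per hour.
Over the interval, μ = 6.5 × 1.5 = 9.75 (a 90-minute span = 1.5 hours).
P(N = 6) = e^(−9.75) · 9.75^6/6! ≈ 0.0696.

0.0696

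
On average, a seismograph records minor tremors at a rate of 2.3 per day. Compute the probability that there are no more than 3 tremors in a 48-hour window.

0.3257

Over the interval, μ = 2.3 × 2 = 4.6 (a 48-hour window = 2 days).
P(N ≤ 3) = Σ_{j=0}^{3} e^(−μ) μ^j/j! ≈ 0.3257.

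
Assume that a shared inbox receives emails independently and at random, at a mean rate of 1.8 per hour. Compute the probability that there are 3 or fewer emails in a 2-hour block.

0.5152

Over the interval, μ = 1.8 × 2 = 3.6 (a 2-hour block = 2 hours).
P(N ≤ 3) = Σ_{j=0}^{3} e^(−μ) μ^j/j! ≈ 0.5152.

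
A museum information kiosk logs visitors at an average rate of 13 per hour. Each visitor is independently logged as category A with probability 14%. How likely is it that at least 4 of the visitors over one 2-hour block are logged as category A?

0.4933

Thinning: the visitors that are logged as category A themselves form a Poisson process with rate 0.14 × 13 = 1.82 per hour.
Over the interval, μ = 1.82 × 2 = 3.64 (a 2-hour block = 2 hours).
P(N ≥ 4) = 1 − P(N ≤ 3) ≈ 0.4933.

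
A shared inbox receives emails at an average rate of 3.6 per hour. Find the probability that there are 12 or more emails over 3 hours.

Over the interval, μ = 3.6 × 3 = 10.8 (3 hours).
P(N ≥ 12) = 1 − P(N ≤ 11) = 1 − Σ_{j=0}^{11} e^(−μ) μ^j/j! ≈ 0.3969.

0.3969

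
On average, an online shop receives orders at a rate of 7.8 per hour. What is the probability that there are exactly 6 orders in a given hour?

With mean μ = 7.8 per hour,
P(N = 6) = e^(−μ) μ^6/6! = e^(−7.8) · 7.8^6/720 ≈ 0.1282.

0.1282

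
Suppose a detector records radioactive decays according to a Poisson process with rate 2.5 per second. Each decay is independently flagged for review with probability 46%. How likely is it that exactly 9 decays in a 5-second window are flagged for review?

0.0603

Thinning: the decays that are flagged for review themselves form a Poisson process with rate 0.46 × 2.5 = 1.15 per second.
Over the interval, μ = 1.15 × 5 = 5.75 (a 5-second window = 5 seconds).
P(N = 9) = e^(−5.75) · 5.75^9/9! ≈ 0.0603.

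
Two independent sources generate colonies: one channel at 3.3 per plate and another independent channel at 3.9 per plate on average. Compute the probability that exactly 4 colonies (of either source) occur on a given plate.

Independent Poisson processes superpose: combined rate λ = 3.3 + 3.9 = 7.2 per plate.
So μ = 7.2.
P(N = 4) = e^(−7.2) · 7.2^4/4! ≈ 0.0836.

0.0836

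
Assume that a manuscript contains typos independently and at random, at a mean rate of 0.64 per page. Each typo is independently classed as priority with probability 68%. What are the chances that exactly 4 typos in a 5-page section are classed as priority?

0.1060

Thinning: the typos that are classed as priority themselves form a Poisson process with rate 0.68 × 0.64 = 0.4352 per page.
Over the interval, μ = 0.4352 × 5 = 2.176 (a 5-page section = 5 pages).
P(N = 4) = e^(−2.176) · 2.176^4/4! ≈ 0.1060.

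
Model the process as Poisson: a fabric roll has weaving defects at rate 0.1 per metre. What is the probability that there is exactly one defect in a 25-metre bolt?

0.2052

Over the interval, μ = 0.1 × 25 = 2.5 (a 25-metre bolt = 25 metres).
P(N = 1) = e^(−μ) μ^1/1! = e^(−2.5) · 2.5^1/1 ≈ 0.2052.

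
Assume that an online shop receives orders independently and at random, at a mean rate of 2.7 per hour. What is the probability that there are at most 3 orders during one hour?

With mean μ = 2.7 per hour,
P(N ≤ 3) = Σ_{j=0}^{3} e^(−μ) μ^j/j! ≈ 0.7141.

0.7141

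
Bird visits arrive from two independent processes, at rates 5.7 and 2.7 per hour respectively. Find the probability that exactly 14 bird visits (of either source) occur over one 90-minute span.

Independent Poisson processes superpose: combined rate λ = 5.7 + 2.7 = 8.4 per hour.
Over the interval, μ = 8.4 × 1.5 = 12.6 (a 90-minute span = 1.5 hours).
P(N = 14) = e^(−12.6) · 12.6^14/14! ≈ 0.0983.

0.0983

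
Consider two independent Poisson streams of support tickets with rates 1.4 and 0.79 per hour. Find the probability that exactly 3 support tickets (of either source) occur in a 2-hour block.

0.1754

Independent Poisson processes superpose: combined rate λ = 1.4 + 0.79 = 2.19 per hour.
Over the interval, μ = 2.19 × 2 = 4.38 (a 2-hour block = 2 hours).
P(N = 3) = e^(−4.38) · 4.38^3/3! ≈ 0.1754.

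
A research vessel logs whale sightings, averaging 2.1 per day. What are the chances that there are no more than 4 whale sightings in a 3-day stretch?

0.2469

Over the interval, μ = 2.1 × 3 = 6.3 (a 3-day stretch = 3 days).
P(N ≤ 4) = Σ_{j=0}^{4} e^(−μ) μ^j/j! ≈ 0.2469.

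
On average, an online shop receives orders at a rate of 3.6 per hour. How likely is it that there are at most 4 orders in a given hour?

With mean μ = 3.6 per hour,
P(N ≤ 4) = Σ_{j=0}^{4} e^(−μ) μ^j/j! ≈ 0.7064.

0.7064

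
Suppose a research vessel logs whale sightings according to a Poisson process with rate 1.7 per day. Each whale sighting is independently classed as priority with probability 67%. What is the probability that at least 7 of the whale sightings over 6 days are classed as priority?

0.5253

Thinning: the whale sightings that are classed as priority themselves form a Poisson process with rate 0.67 × 1.7 = 1.139 per day.
Over the interval, μ = 1.139 × 6 = 6.834 (6 days).
P(N ≥ 7) = 1 − P(N ≤ 6) ≈ 0.5253.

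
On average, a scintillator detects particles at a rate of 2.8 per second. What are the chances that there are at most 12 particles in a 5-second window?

Over the interval, μ = 2.8 × 5 = 14 (a 5-second window = 5 seconds).
P(N ≤ 12) = Σ_{j=0}^{12} e^(−μ) μ^j/j! ≈ 0.3585.

0.3585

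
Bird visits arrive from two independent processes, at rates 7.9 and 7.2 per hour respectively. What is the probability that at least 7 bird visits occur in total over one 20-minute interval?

0.2427

Independent Poisson processes superpose: combined rate λ = 7.9 + 7.2 = 15.1 per hour.
Over the interval, μ = 15.1 × 1/3 ≈ 5.03333 (a 20-minute interval = 1/3 hours).
P(N ≥ 7) = 1 − P(N ≤ 6) ≈ 0.2427.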